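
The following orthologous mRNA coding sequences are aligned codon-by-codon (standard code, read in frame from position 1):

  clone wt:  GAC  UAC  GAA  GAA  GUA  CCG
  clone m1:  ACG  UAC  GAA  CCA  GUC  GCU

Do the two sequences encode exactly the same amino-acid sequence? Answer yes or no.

no

Codon 1: GAC Asp / ACG Thr — nonsynonymous.
Codon 2: UAC Tyr / UAC Tyr — identical.
Codon 3: GAA Glu / GAA Glu — identical.
Codon 4: GAA Glu / CCA Pro — nonsynonymous.
Codon 5: GUA Val / GUC Val — synonymous.
Codon 6: CCG Pro / GCU Ala — nonsynonymous.
Nonsynonymous differences: 3 → different protein.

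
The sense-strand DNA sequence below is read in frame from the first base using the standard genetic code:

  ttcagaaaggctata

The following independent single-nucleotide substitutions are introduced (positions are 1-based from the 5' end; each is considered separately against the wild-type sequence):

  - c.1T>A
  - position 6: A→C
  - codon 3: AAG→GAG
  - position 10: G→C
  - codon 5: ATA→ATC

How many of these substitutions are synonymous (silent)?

Codon 1: TTC (Phe) → ATC (Ile) — missense.
Codon 2: AGA (Arg) → AGC (Ser) — missense.
Codon 3: AAG (Lys) → GAG (Glu) — missense.
Codon 4: GCT (Ala) → CCT (Pro) — missense.
Codon 5: ATA (Ile) → ATC (Ile) — synonymous.
Synonymous: 1 of 5.

1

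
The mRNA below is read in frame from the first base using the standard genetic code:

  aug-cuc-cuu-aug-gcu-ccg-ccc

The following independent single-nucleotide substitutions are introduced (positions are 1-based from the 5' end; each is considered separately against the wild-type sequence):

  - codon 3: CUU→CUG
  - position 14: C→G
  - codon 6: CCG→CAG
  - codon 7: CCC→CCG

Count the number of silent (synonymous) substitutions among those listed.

2

Codon 3: CUU (Leu) → CUG (Leu) — synonymous.
Codon 5: GCU (Ala) → GGU (Gly) — missense.
Codon 6: CCG (Pro) → CAG (Gln) — missense.
Codon 7: CCC (Pro) → CCG (Pro) — synonymous.
Synonymous: 2 of 4.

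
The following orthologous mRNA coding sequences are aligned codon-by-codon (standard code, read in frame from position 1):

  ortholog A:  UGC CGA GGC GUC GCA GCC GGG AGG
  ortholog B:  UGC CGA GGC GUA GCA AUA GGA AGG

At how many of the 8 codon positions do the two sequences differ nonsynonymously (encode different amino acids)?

1

Codon 1: UGC Cys / UGC Cys — identical.
Codon 2: CGA Arg / CGA Arg — identical.
Codon 3: GGC Gly / GGC Gly — identical.
Codon 4: GUC Val / GUA Val — synonymous.
Codon 5: GCA Ala / GCA Ala — identical.
Codon 6: GCC Ala / AUA Ile — nonsynonymous.
Codon 7: GGG Gly / GGA Gly — synonymous.
Codon 8: AGG Arg / AGG Arg — identical.
Nonsynonymous differences: 1.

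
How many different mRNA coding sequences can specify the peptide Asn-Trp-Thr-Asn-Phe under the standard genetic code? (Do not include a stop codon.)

32

Asn: 2 codons.
Trp: 1 codon.
Thr: 4 codons.
Asn: 2 codons.
Phe: 2 codons.
2 × 1 × 4 × 2 × 2 = 32.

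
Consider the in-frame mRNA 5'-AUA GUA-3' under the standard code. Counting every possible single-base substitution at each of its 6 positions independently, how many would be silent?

5

Codon 1 (AUA, Ile): 2 synonymous substitutions.
Codon 2 (GUA, Val): 3 synonymous substitutions.
Total: 2 + 3 = 5.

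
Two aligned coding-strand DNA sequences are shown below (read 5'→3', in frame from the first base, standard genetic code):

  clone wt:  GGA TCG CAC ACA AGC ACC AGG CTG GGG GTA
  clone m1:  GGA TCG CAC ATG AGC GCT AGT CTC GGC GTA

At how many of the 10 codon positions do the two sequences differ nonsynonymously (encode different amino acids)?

3

Codon 1: GGA Gly / GGA Gly — identical.
Codon 2: TCG Ser / TCG Ser — identical.
Codon 3: CAC His / CAC His — identical.
Codon 4: ACA Thr / ATG Met — nonsynonymous.
Codon 5: AGC Ser / AGC Ser — identical.
Codon 6: ACC Thr / GCT Ala — nonsynonymous.
Codon 7: AGG Arg / AGT Ser — nonsynonymous.
Codon 8: CTG Leu / CTC Leu — synonymous.
Codon 9: GGG Gly / GGC Gly — synonymous.
Codon 10: GTA Val / GTA Val — identical.
Nonsynonymous differences: 3.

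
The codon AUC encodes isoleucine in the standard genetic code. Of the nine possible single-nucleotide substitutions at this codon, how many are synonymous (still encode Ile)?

2

Position 1: none → 0 synonymous.
Position 2: none → 0 synonymous.
Position 3: AUU, AUA → 2 synonymous.
Total: 0 + 0 + 2 = 2.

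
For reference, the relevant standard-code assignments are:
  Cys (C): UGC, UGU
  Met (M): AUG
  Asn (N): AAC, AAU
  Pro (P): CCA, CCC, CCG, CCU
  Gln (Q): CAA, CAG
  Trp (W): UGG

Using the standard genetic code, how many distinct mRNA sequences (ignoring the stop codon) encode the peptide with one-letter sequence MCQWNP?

32

Met: 1 codon.
Cys: 2 codons.
Gln: 2 codons.
Trp: 1 codon.
Asn: 2 codons.
Pro: 4 codons.
1 × 2 × 2 × 1 × 2 × 4 = 32.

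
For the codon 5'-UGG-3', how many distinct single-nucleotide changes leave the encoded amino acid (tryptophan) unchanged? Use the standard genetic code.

0

Position 1: none → 0 synonymous.
Position 2: none → 0 synonymous.
Position 3: none → 0 synonymous.
Total: 0 + 0 + 0 = 0.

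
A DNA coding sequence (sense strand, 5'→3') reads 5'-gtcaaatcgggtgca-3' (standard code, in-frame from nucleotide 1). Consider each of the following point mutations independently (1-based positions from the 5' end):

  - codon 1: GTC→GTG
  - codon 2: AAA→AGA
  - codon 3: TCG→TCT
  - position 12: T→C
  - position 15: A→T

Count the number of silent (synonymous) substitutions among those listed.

4

Codon 1: GTC (Val) → GTG (Val) — synonymous.
Codon 2: AAA (Lys) → AGA (Arg) — missense.
Codon 3: TCG (Ser) → TCT (Ser) — synonymous.
Codon 4: GGT (Gly) → GGC (Gly) — synonymous.
Codon 5: GCA (Ala) → GCT (Ala) — synonymous.
Synonymous: 4 of 5.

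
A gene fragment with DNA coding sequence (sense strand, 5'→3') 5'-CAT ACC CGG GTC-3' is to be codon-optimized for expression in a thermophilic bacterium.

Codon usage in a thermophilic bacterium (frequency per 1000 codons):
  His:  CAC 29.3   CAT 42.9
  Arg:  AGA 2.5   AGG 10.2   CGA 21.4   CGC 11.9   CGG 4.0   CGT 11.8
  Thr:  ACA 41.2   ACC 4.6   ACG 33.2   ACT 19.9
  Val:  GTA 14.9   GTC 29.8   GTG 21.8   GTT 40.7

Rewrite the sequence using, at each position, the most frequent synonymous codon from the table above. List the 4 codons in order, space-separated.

CAT ACA CGA GTT

Codon 1 (His): best is CAT at 42.9.
Codon 2 (Thr): best is ACA at 41.2.
Codon 3 (Arg): best is CGA at 21.4.
Codon 4 (Val): best is GTT at 40.7.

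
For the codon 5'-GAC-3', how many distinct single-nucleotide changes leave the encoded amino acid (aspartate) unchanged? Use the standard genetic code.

1

Position 1: none → 0 synonymous.
Position 2: none → 0 synonymous.
Position 3: GAU → 1 synonymous.
Total: 0 + 0 + 1 = 1.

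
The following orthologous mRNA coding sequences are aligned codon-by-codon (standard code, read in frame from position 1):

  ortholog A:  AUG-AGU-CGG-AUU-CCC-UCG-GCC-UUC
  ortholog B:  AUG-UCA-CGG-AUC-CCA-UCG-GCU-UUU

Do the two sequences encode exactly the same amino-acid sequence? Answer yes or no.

yes

Codon 1: AUG Met / AUG Met — identical.
Codon 2: AGU Ser / UCA Ser — synonymous.
Codon 3: CGG Arg / CGG Arg — identical.
Codon 4: AUU Ile / AUC Ile — synonymous.
Codon 5: CCC Pro / CCA Pro — synonymous.
Codon 6: UCG Ser / UCG Ser — identical.
Codon 7: GCC Ala / GCU Ala — synonymous.
Codon 8: UUC Phe / UUU Phe — synonymous.
Nonsynonymous differences: 0 → same protein.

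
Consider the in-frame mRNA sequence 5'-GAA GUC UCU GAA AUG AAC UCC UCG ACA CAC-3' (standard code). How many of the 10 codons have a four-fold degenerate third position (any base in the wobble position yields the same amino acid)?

Codon 1 GAA (Glu): third position 2-fold.
Codon 2 GUC (Val): third position 4-fold.
Codon 3 UCU (Ser): third position 4-fold.
Codon 4 GAA (Glu): third position 2-fold.
Codon 5 AUG (Met): third position 1-fold.
Codon 6 AAC (Asn): third position 2-fold.
Codon 7 UCC (Ser): third position 4-fold.
Codon 8 UCG (Ser): third position 4-fold.
Codon 9 ACA (Thr): third position 4-fold.
Codon 10 CAC (His): third position 2-fold.
Four-fold degenerate third positions: 5.

5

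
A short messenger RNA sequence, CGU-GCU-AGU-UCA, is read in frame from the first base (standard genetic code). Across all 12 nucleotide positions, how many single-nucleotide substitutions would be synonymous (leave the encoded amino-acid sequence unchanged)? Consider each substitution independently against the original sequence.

10

Codon 1 (CGU, Arg): 3 synonymous substitutions.
Codon 2 (GCU, Ala): 3 synonymous substitutions.
Codon 3 (AGU, Ser): 1 synonymous substitution.
Codon 4 (UCA, Ser): 3 synonymous substitutions.
Total: 3 + 3 + 1 + 3 = 10.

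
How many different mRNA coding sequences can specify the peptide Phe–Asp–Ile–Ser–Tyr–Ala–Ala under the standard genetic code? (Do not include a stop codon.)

2304

Phe: 2 codons.
Asp: 2 codons.
Ile: 3 codons.
Ser: 6 codons.
Tyr: 2 codons.
Ala: 4 codons.
Ala: 4 codons.
2 × 2 × 3 × 6 × 2 × 4 × 4 = 2304.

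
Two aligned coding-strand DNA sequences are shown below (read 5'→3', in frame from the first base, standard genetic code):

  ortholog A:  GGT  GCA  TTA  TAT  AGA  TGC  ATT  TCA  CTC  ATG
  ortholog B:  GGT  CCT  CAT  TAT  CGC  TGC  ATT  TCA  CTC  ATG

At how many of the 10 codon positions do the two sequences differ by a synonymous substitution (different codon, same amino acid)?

1

Codon 1: GGT Gly / GGT Gly — identical.
Codon 2: GCA Ala / CCT Pro — nonsynonymous.
Codon 3: TTA Leu / CAT His — nonsynonymous.
Codon 4: TAT Tyr / TAT Tyr — identical.
Codon 5: AGA Arg / CGC Arg — synonymous.
Codon 6: TGC Cys / TGC Cys — identical.
Codon 7: ATT Ile / ATT Ile — identical.
Codon 8: TCA Ser / TCA Ser — identical.
Codon 9: CTC Leu / CTC Leu — identical.
Codon 10: ATG Met / ATG Met — identical.
Synonymous differences: 1.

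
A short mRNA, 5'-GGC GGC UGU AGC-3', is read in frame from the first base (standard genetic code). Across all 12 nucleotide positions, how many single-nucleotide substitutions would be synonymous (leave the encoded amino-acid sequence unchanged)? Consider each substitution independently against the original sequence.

8

Codon 1 (GGC, Gly): 3 synonymous substitutions.
Codon 2 (GGC, Gly): 3 synonymous substitutions.
Codon 3 (UGU, Cys): 1 synonymous substitution.
Codon 4 (AGC, Ser): 1 synonymous substitution.
Total: 3 + 3 + 1 + 1 = 8.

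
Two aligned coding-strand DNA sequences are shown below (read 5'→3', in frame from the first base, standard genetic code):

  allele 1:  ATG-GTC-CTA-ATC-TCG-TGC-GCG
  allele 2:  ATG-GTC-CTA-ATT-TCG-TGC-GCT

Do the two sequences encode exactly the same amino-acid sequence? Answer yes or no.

Codon 1: ATG Met / ATG Met — identical.
Codon 2: GTC Val / GTC Val — identical.
Codon 3: CTA Leu / CTA Leu — identical.
Codon 4: ATC Ile / ATT Ile — synonymous.
Codon 5: TCG Ser / TCG Ser — identical.
Codon 6: TGC Cys / TGC Cys — identical.
Codon 7: GCG Ala / GCT Ala — synonymous.
Nonsynonymous differences: 0 → same protein.

yes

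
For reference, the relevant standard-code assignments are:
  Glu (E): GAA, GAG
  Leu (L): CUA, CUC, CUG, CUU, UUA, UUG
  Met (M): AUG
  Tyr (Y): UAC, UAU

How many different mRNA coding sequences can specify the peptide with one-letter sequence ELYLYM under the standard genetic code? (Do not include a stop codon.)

Glu: 2 codons.
Leu: 6 codons.
Tyr: 2 codons.
Leu: 6 codons.
Tyr: 2 codons.
Met: 1 codon.
2 × 6 × 2 × 6 × 2 × 1 = 288.

288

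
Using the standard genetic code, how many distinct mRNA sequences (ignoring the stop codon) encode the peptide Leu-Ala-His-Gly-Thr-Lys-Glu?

3072

Leu: 6 codons.
Ala: 4 codons.
His: 2 codons.
Gly: 4 codons.
Thr: 4 codons.
Lys: 2 codons.
Glu: 2 codons.
6 × 4 × 2 × 4 × 4 × 2 × 2 = 3072.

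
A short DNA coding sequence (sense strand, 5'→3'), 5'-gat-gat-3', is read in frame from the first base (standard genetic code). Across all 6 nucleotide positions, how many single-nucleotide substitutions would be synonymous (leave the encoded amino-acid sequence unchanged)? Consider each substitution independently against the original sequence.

Codon 1 (GAT, Asp): 1 synonymous substitution.
Codon 2 (GAT, Asp): 1 synonymous substitution.
Total: 1 + 1 = 2.

2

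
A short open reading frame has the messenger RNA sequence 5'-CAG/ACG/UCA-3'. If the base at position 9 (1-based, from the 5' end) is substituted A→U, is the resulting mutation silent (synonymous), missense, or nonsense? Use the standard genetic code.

silent

Position 9 falls in codon 3: UCA → Ser.
After the substitution the codon is UCU → Ser.
Both encode Ser, so the change is synonymous.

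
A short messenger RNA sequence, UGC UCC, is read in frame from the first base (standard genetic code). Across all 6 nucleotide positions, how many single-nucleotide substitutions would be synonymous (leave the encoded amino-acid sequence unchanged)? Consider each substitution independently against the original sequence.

4

Codon 1 (UGC, Cys): 1 synonymous substitution.
Codon 2 (UCC, Ser): 3 synonymous substitutions.
Total: 1 + 3 = 4.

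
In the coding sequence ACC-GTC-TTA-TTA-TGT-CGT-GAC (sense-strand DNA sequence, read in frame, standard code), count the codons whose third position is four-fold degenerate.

3

Codon 1 ACC (Thr): third position 4-fold.
Codon 2 GTC (Val): third position 4-fold.
Codon 3 TTA (Leu): third position 2-fold.
Codon 4 TTA (Leu): third position 2-fold.
Codon 5 TGT (Cys): third position 2-fold.
Codon 6 CGT (Arg): third position 4-fold.
Codon 7 GAC (Asp): third position 2-fold.
Four-fold degenerate third positions: 3.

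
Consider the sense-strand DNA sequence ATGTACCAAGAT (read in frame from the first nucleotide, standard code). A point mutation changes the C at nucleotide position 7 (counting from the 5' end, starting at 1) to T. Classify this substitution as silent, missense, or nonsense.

nonsense

Position 7 falls in codon 3: CAA → Gln.
After the substitution the codon is TAA → Stop.
The new codon is a stop codon, so this is a nonsense mutation.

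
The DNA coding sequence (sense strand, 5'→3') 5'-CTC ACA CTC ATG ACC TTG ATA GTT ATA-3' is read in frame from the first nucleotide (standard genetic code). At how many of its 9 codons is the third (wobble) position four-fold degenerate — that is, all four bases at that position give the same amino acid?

Codon 1 CTC (Leu): third position 4-fold.
Codon 2 ACA (Thr): third position 4-fold.
Codon 3 CTC (Leu): third position 4-fold.
Codon 4 ATG (Met): third position 1-fold.
Codon 5 ACC (Thr): third position 4-fold.
Codon 6 TTG (Leu): third position 2-fold.
Codon 7 ATA (Ile): third position 3-fold.
Codon 8 GTT (Val): third position 4-fold.
Codon 9 ATA (Ile): third position 3-fold.
Four-fold degenerate third positions: 5.

5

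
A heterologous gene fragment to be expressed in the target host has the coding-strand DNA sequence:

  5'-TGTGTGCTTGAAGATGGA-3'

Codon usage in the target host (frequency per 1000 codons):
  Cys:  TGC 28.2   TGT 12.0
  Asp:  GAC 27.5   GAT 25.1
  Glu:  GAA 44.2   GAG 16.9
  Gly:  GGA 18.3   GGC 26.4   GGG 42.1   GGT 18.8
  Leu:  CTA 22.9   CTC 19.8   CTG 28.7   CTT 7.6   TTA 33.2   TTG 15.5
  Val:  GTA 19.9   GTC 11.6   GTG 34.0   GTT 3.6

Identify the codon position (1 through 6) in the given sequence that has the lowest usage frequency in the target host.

3

Codon 1 TGT (Cys): 12.0 per 1000.
Codon 2 GTG (Val): 34.0 per 1000.
Codon 3 CTT (Leu): 7.6 per 1000.
Codon 4 GAA (Glu): 44.2 per 1000.
Codon 5 GAT (Asp): 25.1 per 1000.
Codon 6 GGA (Gly): 18.3 per 1000.
Lowest frequency is 7.6 at codon 3.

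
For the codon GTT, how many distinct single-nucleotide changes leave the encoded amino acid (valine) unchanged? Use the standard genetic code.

Position 1: none → 0 synonymous.
Position 2: none → 0 synonymous.
Position 3: GTC, GTA, GTG → 3 synonymous.
Total: 0 + 0 + 3 = 3.

3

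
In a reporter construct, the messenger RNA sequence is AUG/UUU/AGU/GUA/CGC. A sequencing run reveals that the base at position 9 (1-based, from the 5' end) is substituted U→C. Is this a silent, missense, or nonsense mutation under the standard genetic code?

silent

Position 9 falls in codon 3: AGU → Ser.
After the substitution the codon is AGC → Ser.
Both encode Ser, so the change is synonymous.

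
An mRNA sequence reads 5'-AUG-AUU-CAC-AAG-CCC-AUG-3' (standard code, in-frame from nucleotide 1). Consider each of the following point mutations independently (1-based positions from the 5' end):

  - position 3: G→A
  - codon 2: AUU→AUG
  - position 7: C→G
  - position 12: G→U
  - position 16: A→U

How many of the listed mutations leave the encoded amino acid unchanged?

0

Codon 1: AUG (Met) → AUA (Ile) — missense.
Codon 2: AUU (Ile) → AUG (Met) — missense.
Codon 3: CAC (His) → GAC (Asp) — missense.
Codon 4: AAG (Lys) → AAU (Asn) — missense.
Codon 6: AUG (Met) → UUG (Leu) — missense.
Synonymous: 0 of 5.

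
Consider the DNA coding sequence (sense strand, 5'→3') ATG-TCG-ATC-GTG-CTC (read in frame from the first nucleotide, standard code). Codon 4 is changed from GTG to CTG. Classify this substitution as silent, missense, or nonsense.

missense

Position 10 falls in codon 4: GTG → Val.
After the substitution the codon is CTG → Leu.
Val ≠ Leu, so this is a missense mutation.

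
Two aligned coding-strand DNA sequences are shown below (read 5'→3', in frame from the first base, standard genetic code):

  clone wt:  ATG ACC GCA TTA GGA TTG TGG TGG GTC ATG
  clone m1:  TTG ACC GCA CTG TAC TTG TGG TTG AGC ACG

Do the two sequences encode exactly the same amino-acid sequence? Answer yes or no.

no

Codon 1: ATG Met / TTG Leu — nonsynonymous.
Codon 2: ACC Thr / ACC Thr — identical.
Codon 3: GCA Ala / GCA Ala — identical.
Codon 4: TTA Leu / CTG Leu — synonymous.
Codon 5: GGA Gly / TAC Tyr — nonsynonymous.
Codon 6: TTG Leu / TTG Leu — identical.
Codon 7: TGG Trp / TGG Trp — identical.
Codon 8: TGG Trp / TTG Leu — nonsynonymous.
Codon 9: GTC Val / AGC Ser — nonsynonymous.
Codon 10: ATG Met / ACG Thr — nonsynonymous.
Nonsynonymous differences: 5 → different protein.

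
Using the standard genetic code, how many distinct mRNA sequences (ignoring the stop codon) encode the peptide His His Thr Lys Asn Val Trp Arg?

His: 2 codons.
His: 2 codons.
Thr: 4 codons.
Lys: 2 codons.
Asn: 2 codons.
Val: 4 codons.
Trp: 1 codon.
Arg: 6 codons.
2 × 2 × 4 × 2 × 2 × 4 × 1 × 6 = 1536.

1536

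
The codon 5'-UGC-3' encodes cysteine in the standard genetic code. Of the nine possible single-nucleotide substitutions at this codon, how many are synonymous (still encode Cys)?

Position 1: none → 0 synonymous.
Position 2: none → 0 synonymous.
Position 3: UGU → 1 synonymous.
Total: 0 + 0 + 1 = 1.

1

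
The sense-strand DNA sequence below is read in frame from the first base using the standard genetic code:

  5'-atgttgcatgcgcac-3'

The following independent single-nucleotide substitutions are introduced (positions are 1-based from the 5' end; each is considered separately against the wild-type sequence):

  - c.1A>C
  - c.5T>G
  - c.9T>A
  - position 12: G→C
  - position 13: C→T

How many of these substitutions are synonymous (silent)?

Codon 1: ATG (Met) → CTG (Leu) — missense.
Codon 2: TTG (Leu) → TGG (Trp) — missense.
Codon 3: CAT (His) → CAA (Gln) — missense.
Codon 4: GCG (Ala) → GCC (Ala) — synonymous.
Codon 5: CAC (His) → TAC (Tyr) — missense.
Synonymous: 1 of 5.

1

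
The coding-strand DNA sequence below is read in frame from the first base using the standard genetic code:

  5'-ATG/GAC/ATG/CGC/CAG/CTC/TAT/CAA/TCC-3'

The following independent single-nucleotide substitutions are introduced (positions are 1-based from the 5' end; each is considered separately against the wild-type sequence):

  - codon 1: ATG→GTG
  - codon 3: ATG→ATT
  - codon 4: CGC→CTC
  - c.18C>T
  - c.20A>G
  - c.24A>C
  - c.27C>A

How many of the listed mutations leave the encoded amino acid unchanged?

Codon 1: ATG (Met) → GTG (Val) — missense.
Codon 3: ATG (Met) → ATT (Ile) — missense.
Codon 4: CGC (Arg) → CTC (Leu) — missense.
Codon 6: CTC (Leu) → CTT (Leu) — synonymous.
Codon 7: TAT (Tyr) → TGT (Cys) — missense.
Codon 8: CAA (Gln) → CAC (His) — missense.
Codon 9: TCC (Ser) → TCA (Ser) — synonymous.
Synonymous: 2 of 7.

2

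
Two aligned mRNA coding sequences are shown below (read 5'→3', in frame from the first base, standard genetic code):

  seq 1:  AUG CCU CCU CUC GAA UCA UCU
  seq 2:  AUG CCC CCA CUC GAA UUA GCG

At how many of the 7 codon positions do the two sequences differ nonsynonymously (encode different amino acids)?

2

Codon 1: AUG Met / AUG Met — identical.
Codon 2: CCU Pro / CCC Pro — synonymous.
Codon 3: CCU Pro / CCA Pro — synonymous.
Codon 4: CUC Leu / CUC Leu — identical.
Codon 5: GAA Glu / GAA Glu — identical.
Codon 6: UCA Ser / UUA Leu — nonsynonymous.
Codon 7: UCU Ser / GCG Ala — nonsynonymous.
Nonsynonymous differences: 2.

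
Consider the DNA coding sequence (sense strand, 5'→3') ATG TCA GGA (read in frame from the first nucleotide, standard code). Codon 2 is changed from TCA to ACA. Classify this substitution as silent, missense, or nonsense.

missense

Position 4 falls in codon 2: TCA → Ser.
After the substitution the codon is ACA → Thr.
Ser ≠ Thr, so this is a missense mutation.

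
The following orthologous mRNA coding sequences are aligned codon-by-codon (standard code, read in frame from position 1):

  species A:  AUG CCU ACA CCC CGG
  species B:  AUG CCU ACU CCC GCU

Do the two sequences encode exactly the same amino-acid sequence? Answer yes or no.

Codon 1: AUG Met / AUG Met — identical.
Codon 2: CCU Pro / CCU Pro — identical.
Codon 3: ACA Thr / ACU Thr — synonymous.
Codon 4: CCC Pro / CCC Pro — identical.
Codon 5: CGG Arg / GCU Ala — nonsynonymous.
Nonsynonymous differences: 1 → different protein.

no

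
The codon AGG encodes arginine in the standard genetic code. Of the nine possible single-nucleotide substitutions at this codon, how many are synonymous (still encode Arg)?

2

Position 1: CGG → 1 synonymous.
Position 2: none → 0 synonymous.
Position 3: AGA → 1 synonymous.
Total: 1 + 0 + 1 = 2.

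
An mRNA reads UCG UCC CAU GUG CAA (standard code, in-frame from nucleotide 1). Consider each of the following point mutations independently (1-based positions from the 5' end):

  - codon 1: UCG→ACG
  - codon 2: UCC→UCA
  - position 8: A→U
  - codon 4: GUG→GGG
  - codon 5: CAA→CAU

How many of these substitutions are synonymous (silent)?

Codon 1: UCG (Ser) → ACG (Thr) — missense.
Codon 2: UCC (Ser) → UCA (Ser) — synonymous.
Codon 3: CAU (His) → CUU (Leu) — missense.
Codon 4: GUG (Val) → GGG (Gly) — missense.
Codon 5: CAA (Gln) → CAU (His) — missense.
Synonymous: 1 of 5.

1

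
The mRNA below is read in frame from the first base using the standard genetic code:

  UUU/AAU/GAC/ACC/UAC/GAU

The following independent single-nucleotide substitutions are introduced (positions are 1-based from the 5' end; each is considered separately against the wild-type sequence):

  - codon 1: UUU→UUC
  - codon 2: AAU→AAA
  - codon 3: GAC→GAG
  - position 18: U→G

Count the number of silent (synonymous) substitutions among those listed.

Codon 1: UUU (Phe) → UUC (Phe) — synonymous.
Codon 2: AAU (Asn) → AAA (Lys) — missense.
Codon 3: GAC (Asp) → GAG (Glu) — missense.
Codon 6: GAU (Asp) → GAG (Glu) — missense.
Synonymous: 1 of 4.

1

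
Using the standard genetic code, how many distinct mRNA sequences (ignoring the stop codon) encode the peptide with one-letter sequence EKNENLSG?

4608

Glu: 2 codons.
Lys: 2 codons.
Asn: 2 codons.
Glu: 2 codons.
Asn: 2 codons.
Leu: 6 codons.
Ser: 6 codons.
Gly: 4 codons.
2 × 2 × 2 × 2 × 2 × 6 × 6 × 4 = 4608.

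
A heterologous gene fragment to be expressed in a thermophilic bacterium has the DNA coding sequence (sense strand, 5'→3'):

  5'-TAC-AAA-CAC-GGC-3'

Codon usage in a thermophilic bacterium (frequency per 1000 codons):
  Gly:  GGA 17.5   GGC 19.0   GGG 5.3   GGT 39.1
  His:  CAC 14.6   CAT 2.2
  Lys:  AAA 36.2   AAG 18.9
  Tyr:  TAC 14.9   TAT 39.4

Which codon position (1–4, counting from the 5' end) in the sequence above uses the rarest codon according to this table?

3

Codon 1 TAC (Tyr): 14.9 per 1000.
Codon 2 AAA (Lys): 36.2 per 1000.
Codon 3 CAC (His): 14.6 per 1000.
Codon 4 GGC (Gly): 19.0 per 1000.
Lowest frequency is 14.6 at codon 3.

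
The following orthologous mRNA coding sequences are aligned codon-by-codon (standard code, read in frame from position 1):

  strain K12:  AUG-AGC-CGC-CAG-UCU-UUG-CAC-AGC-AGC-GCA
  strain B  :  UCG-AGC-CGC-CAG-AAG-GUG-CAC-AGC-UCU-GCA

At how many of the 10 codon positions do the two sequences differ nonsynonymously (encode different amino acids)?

3

Codon 1: AUG Met / UCG Ser — nonsynonymous.
Codon 2: AGC Ser / AGC Ser — identical.
Codon 3: CGC Arg / CGC Arg — identical.
Codon 4: CAG Gln / CAG Gln — identical.
Codon 5: UCU Ser / AAG Lys — nonsynonymous.
Codon 6: UUG Leu / GUG Val — nonsynonymous.
Codon 7: CAC His / CAC His — identical.
Codon 8: AGC Ser / AGC Ser — identical.
Codon 9: AGC Ser / UCU Ser — synonymous.
Codon 10: GCA Ala / GCA Ala — identical.
Nonsynonymous differences: 3.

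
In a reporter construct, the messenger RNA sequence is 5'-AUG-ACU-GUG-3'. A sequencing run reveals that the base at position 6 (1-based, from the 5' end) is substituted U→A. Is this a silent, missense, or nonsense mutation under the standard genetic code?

Position 6 falls in codon 2: ACU → Thr.
After the substitution the codon is ACA → Thr.
Both encode Thr, so the change is synonymous.

silent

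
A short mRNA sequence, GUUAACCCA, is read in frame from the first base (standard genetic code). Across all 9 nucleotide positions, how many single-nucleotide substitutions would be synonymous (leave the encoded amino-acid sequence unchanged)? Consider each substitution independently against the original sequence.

Codon 1 (GUU, Val): 3 synonymous substitutions.
Codon 2 (AAC, Asn): 1 synonymous substitution.
Codon 3 (CCA, Pro): 3 synonymous substitutions.
Total: 3 + 1 + 3 = 7.

7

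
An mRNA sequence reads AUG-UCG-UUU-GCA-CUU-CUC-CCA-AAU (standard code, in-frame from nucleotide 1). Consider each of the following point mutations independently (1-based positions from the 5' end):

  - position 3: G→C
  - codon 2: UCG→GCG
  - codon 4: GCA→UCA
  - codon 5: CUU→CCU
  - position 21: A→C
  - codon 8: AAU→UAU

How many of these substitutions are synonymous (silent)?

Codon 1: AUG (Met) → AUC (Ile) — missense.
Codon 2: UCG (Ser) → GCG (Ala) — missense.
Codon 4: GCA (Ala) → UCA (Ser) — missense.
Codon 5: CUU (Leu) → CCU (Pro) — missense.
Codon 7: CCA (Pro) → CCC (Pro) — synonymous.
Codon 8: AAU (Asn) → UAU (Tyr) — missense.
Synonymous: 1 of 6.

1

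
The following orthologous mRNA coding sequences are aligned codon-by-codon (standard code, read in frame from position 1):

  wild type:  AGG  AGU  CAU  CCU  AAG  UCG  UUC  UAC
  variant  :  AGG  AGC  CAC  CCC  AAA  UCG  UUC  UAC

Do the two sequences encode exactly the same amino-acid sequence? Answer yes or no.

Codon 1: AGG Arg / AGG Arg — identical.
Codon 2: AGU Ser / AGC Ser — synonymous.
Codon 3: CAU His / CAC His — synonymous.
Codon 4: CCU Pro / CCC Pro — synonymous.
Codon 5: AAG Lys / AAA Lys — synonymous.
Codon 6: UCG Ser / UCG Ser — identical.
Codon 7: UUC Phe / UUC Phe — identical.
Codon 8: UAC Tyr / UAC Tyr — identical.
Nonsynonymous differences: 0 → same protein.

yes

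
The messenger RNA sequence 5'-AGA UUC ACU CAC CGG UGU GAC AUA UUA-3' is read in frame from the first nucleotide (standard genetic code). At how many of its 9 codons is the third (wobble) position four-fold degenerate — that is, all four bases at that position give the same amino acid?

Codon 1 AGA (Arg): third position 2-fold.
Codon 2 UUC (Phe): third position 2-fold.
Codon 3 ACU (Thr): third position 4-fold.
Codon 4 CAC (His): third position 2-fold.
Codon 5 CGG (Arg): third position 4-fold.
Codon 6 UGU (Cys): third position 2-fold.
Codon 7 GAC (Asp): third position 2-fold.
Codon 8 AUA (Ile): third position 3-fold.
Codon 9 UUA (Leu): third position 2-fold.
Four-fold degenerate third positions: 2.

2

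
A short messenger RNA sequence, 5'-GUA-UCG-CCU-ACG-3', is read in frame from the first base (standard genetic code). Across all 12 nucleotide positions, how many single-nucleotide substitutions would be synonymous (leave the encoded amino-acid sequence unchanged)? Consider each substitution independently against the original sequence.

Codon 1 (GUA, Val): 3 synonymous substitutions.
Codon 2 (UCG, Ser): 3 synonymous substitutions.
Codon 3 (CCU, Pro): 3 synonymous substitutions.
Codon 4 (ACG, Thr): 3 synonymous substitutions.
Total: 3 + 3 + 3 + 3 = 12.

12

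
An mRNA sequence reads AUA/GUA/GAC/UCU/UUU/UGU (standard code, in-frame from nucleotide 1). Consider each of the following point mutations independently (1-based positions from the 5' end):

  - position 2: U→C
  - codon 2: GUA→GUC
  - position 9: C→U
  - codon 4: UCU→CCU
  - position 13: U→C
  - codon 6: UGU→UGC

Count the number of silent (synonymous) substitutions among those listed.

3

Codon 1: AUA (Ile) → ACA (Thr) — missense.
Codon 2: GUA (Val) → GUC (Val) — synonymous.
Codon 3: GAC (Asp) → GAU (Asp) — synonymous.
Codon 4: UCU (Ser) → CCU (Pro) — missense.
Codon 5: UUU (Phe) → CUU (Leu) — missense.
Codon 6: UGU (Cys) → UGC (Cys) — synonymous.
Synonymous: 3 of 6.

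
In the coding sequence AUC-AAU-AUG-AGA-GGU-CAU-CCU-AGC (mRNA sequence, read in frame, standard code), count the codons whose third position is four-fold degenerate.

Codon 1 AUC (Ile): third position 3-fold.
Codon 2 AAU (Asn): third position 2-fold.
Codon 3 AUG (Met): third position 1-fold.
Codon 4 AGA (Arg): third position 2-fold.
Codon 5 GGU (Gly): third position 4-fold.
Codon 6 CAU (His): third position 2-fold.
Codon 7 CCU (Pro): third position 4-fold.
Codon 8 AGC (Ser): third position 2-fold.
Four-fold degenerate third positions: 2.

2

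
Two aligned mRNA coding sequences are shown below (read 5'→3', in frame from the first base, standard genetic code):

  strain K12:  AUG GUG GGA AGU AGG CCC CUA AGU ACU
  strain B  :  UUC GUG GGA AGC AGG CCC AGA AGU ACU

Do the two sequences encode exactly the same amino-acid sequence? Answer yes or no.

no

Codon 1: AUG Met / UUC Phe — nonsynonymous.
Codon 2: GUG Val / GUG Val — identical.
Codon 3: GGA Gly / GGA Gly — identical.
Codon 4: AGU Ser / AGC Ser — synonymous.
Codon 5: AGG Arg / AGG Arg — identical.
Codon 6: CCC Pro / CCC Pro — identical.
Codon 7: CUA Leu / AGA Arg — nonsynonymous.
Codon 8: AGU Ser / AGU Ser — identical.
Codon 9: ACU Thr / ACU Thr — identical.
Nonsynonymous differences: 2 → different protein.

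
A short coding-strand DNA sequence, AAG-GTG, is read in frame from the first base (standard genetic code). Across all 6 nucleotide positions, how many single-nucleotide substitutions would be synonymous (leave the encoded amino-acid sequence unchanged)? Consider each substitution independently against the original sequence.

4

Codon 1 (AAG, Lys): 1 synonymous substitution.
Codon 2 (GTG, Val): 3 synonymous substitutions.
Total: 1 + 3 = 4.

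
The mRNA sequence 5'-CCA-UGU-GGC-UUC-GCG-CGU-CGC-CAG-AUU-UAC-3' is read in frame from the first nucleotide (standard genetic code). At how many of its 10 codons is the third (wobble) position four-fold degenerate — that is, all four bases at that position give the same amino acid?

Codon 1 CCA (Pro): third position 4-fold.
Codon 2 UGU (Cys): third position 2-fold.
Codon 3 GGC (Gly): third position 4-fold.
Codon 4 UUC (Phe): third position 2-fold.
Codon 5 GCG (Ala): third position 4-fold.
Codon 6 CGU (Arg): third position 4-fold.
Codon 7 CGC (Arg): third position 4-fold.
Codon 8 CAG (Gln): third position 2-fold.
Codon 9 AUU (Ile): third position 3-fold.
Codon 10 UAC (Tyr): third position 2-fold.
Four-fold degenerate third positions: 5.

5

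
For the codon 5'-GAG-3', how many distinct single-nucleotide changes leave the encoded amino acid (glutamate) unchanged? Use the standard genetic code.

1

Position 1: none → 0 synonymous.
Position 2: none → 0 synonymous.
Position 3: GAA → 1 synonymous.
Total: 0 + 0 + 1 = 1.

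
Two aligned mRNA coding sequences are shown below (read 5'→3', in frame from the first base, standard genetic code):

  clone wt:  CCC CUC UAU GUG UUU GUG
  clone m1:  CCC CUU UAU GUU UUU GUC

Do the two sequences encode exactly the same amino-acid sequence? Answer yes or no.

Codon 1: CCC Pro / CCC Pro — identical.
Codon 2: CUC Leu / CUU Leu — synonymous.
Codon 3: UAU Tyr / UAU Tyr — identical.
Codon 4: GUG Val / GUU Val — synonymous.
Codon 5: UUU Phe / UUU Phe — identical.
Codon 6: GUG Val / GUC Val — synonymous.
Nonsynonymous differences: 0 → same protein.

yes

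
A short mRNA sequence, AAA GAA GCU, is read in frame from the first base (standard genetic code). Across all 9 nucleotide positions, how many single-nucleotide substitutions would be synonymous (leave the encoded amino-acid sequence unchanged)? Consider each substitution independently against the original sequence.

Codon 1 (AAA, Lys): 1 synonymous substitution.
Codon 2 (GAA, Glu): 1 synonymous substitution.
Codon 3 (GCU, Ala): 3 synonymous substitutions.
Total: 1 + 1 + 3 = 5.

5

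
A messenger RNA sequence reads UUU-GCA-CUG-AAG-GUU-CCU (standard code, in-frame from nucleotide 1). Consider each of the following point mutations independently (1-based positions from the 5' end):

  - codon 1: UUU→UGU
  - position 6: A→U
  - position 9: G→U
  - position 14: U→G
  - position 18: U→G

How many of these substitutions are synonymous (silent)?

Codon 1: UUU (Phe) → UGU (Cys) — missense.
Codon 2: GCA (Ala) → GCU (Ala) — synonymous.
Codon 3: CUG (Leu) → CUU (Leu) — synonymous.
Codon 5: GUU (Val) → GGU (Gly) — missense.
Codon 6: CCU (Pro) → CCG (Pro) — synonymous.
Synonymous: 3 of 5.

3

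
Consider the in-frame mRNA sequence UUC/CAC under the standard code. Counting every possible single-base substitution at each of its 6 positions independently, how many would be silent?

Codon 1 (UUC, Phe): 1 synonymous substitution.
Codon 2 (CAC, His): 1 synonymous substitution.
Total: 1 + 1 = 2.

2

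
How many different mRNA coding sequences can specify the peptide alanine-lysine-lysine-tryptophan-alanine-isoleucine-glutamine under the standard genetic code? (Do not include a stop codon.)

Ala: 4 codons.
Lys: 2 codons.
Lys: 2 codons.
Trp: 1 codon.
Ala: 4 codons.
Ile: 3 codons.
Gln: 2 codons.
4 × 2 × 2 × 1 × 4 × 3 × 2 = 384.

384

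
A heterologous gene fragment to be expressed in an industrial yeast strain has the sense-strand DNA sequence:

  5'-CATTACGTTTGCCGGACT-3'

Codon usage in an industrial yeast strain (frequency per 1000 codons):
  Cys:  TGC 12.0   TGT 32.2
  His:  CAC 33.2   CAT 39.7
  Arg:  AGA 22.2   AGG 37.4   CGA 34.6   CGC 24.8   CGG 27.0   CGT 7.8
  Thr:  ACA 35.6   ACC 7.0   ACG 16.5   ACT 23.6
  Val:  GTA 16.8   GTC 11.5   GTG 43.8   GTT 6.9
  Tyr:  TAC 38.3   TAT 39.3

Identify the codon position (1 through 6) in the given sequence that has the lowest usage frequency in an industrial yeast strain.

3

Codon 1 CAT (His): 39.7 per 1000.
Codon 2 TAC (Tyr): 38.3 per 1000.
Codon 3 GTT (Val): 6.9 per 1000.
Codon 4 TGC (Cys): 12.0 per 1000.
Codon 5 CGG (Arg): 27.0 per 1000.
Codon 6 ACT (Thr): 23.6 per 1000.
Lowest frequency is 6.9 at codon 3.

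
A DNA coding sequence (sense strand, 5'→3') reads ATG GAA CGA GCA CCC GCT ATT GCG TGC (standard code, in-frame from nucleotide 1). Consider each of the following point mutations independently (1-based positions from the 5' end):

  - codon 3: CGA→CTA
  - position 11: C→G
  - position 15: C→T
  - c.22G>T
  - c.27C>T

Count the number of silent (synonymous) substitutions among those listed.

2

Codon 3: CGA (Arg) → CTA (Leu) — missense.
Codon 4: GCA (Ala) → GGA (Gly) — missense.
Codon 5: CCC (Pro) → CCT (Pro) — synonymous.
Codon 8: GCG (Ala) → TCG (Ser) — missense.
Codon 9: TGC (Cys) → TGT (Cys) — synonymous.
Synonymous: 2 of 5.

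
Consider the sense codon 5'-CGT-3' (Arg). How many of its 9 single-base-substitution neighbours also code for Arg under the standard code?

3

Position 1: none → 0 synonymous.
Position 2: none → 0 synonymous.
Position 3: CGC, CGA, CGG → 3 synonymous.
Total: 0 + 0 + 3 = 3.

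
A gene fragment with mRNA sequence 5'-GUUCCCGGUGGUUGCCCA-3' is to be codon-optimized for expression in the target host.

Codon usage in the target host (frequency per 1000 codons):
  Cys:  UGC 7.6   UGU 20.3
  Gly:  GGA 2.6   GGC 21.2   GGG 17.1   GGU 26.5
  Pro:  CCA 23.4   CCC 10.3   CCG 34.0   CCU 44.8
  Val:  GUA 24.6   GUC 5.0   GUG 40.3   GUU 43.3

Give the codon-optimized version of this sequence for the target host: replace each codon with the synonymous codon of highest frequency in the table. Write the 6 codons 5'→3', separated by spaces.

GUU CCU GGU GGU UGU CCU

Codon 1 (Val): best is GUU at 43.3.
Codon 2 (Pro): best is CCU at 44.8.
Codon 3 (Gly): best is GGU at 26.5.
Codon 4 (Gly): best is GGU at 26.5.
Codon 5 (Cys): best is UGU at 20.3.
Codon 6 (Pro): best is CCU at 44.8.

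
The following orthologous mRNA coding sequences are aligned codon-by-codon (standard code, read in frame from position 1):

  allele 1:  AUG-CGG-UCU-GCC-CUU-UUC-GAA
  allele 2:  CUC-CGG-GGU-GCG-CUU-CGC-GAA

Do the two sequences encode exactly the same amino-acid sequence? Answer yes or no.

Codon 1: AUG Met / CUC Leu — nonsynonymous.
Codon 2: CGG Arg / CGG Arg — identical.
Codon 3: UCU Ser / GGU Gly — nonsynonymous.
Codon 4: GCC Ala / GCG Ala — synonymous.
Codon 5: CUU Leu / CUU Leu — identical.
Codon 6: UUC Phe / CGC Arg — nonsynonymous.
Codon 7: GAA Glu / GAA Glu — identical.
Nonsynonymous differences: 3 → different protein.

no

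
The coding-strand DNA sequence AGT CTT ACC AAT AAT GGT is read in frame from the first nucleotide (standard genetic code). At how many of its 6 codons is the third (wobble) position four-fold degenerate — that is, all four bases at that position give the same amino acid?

Codon 1 AGT (Ser): third position 2-fold.
Codon 2 CTT (Leu): third position 4-fold.
Codon 3 ACC (Thr): third position 4-fold.
Codon 4 AAT (Asn): third position 2-fold.
Codon 5 AAT (Asn): third position 2-fold.
Codon 6 GGT (Gly): third position 4-fold.
Four-fold degenerate third positions: 3.

3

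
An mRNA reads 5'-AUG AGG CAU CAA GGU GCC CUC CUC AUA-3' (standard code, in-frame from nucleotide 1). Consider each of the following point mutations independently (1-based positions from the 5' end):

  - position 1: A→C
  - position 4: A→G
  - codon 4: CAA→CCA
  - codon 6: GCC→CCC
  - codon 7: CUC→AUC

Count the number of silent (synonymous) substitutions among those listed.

Codon 1: AUG (Met) → CUG (Leu) — missense.
Codon 2: AGG (Arg) → GGG (Gly) — missense.
Codon 4: CAA (Gln) → CCA (Pro) — missense.
Codon 6: GCC (Ala) → CCC (Pro) — missense.
Codon 7: CUC (Leu) → AUC (Ile) — missense.
Synonymous: 0 of 5.

0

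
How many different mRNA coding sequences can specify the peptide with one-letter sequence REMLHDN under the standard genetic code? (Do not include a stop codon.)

Arg: 6 codons.
Glu: 2 codons.
Met: 1 codon.
Leu: 6 codons.
His: 2 codons.
Asp: 2 codons.
Asn: 2 codons.
6 × 2 × 1 × 6 × 2 × 2 × 2 = 576.

576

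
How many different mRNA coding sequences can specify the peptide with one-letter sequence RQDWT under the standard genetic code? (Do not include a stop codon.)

96

Arg: 6 codons.
Gln: 2 codons.
Asp: 2 codons.
Trp: 1 codon.
Thr: 4 codons.
6 × 2 × 2 × 1 × 4 = 96.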